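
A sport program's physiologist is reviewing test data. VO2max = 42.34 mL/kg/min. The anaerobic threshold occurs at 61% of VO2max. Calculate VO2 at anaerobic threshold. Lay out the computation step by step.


AT fraction = 61 / 100 = 0.61
AT VO2 = 42.34 * 0.61
= 25.83 mL/kg/min

25.83 mL/kg/min


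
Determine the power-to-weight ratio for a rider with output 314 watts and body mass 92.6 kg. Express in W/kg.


P/W = 314 / 92.6 = 3.391 W/kg

3.391 W/kg


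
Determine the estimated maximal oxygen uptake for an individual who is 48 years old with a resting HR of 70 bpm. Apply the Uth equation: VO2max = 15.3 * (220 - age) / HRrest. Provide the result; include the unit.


HRmax = 220 - 48 = 172
VO2max = 15.3 * (172 / 70)
= 15.3 * 2.4571
= 37.59 mL/kg/min

37.59 mL/kg/min


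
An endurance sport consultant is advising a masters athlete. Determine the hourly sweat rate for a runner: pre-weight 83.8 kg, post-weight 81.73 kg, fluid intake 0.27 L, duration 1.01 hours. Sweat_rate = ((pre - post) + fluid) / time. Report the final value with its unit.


Mass lost = 83.8 - 81.73 = 2.07 kg
Add fluid consumed: 2.07 + 0.27 = 2.34 L total sweat
Sweat rate = 2.34 / 1.01 = 2.317 L/h

2.317 L/h


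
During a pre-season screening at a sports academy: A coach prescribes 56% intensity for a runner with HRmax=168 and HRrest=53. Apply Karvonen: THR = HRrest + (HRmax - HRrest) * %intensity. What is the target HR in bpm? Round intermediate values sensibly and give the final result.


Heart rate reserve = 168 - 53 = 115
Intensity fraction = 56 / 100 = 0.56
THR = 53 + 115 * 0.56 = 117.4 bpm

117.4 bpm


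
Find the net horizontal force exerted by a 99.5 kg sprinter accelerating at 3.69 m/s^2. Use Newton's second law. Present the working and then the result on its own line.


Newton's second law: F = m * a
F = 99.5 * 3.69 = 367.16 N

367.16 N


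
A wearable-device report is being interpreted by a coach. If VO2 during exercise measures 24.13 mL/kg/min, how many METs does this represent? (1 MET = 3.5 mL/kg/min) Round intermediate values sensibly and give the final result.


METs = VO2 / 3.5 = 24.13 / 3.5 = 6.89

6.89 METs


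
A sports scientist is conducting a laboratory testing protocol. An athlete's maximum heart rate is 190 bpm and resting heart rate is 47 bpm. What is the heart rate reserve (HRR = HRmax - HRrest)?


HRR = HRmax - HRrest
= 190 - 47
= 143 bpm

143 bpm


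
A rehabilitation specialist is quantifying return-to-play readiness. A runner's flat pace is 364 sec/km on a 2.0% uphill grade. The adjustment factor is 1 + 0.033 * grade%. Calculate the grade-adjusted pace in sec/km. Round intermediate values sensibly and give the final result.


Factor = 1 + 0.033 * 2.0 = 1.066
Adjusted pace = 364 * 1.066
= 388.02 sec/km

388.02 s/km


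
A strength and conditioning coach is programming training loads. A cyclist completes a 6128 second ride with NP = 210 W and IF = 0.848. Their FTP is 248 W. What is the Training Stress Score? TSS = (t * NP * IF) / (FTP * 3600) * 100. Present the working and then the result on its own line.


t * NP * IF = 6128 * 210 * 0.848 = 1091274.24
FTP * 3600 = 892800
TSS = (1091274.24 / 892800) * 100 = 122.23

122.23 TSS


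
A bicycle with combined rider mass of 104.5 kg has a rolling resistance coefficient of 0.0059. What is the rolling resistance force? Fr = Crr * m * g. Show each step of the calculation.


Fr = 0.0059 * 104.5 * 9.81
= 0.61655 * 9.81
= 6.048 N

6.048 N


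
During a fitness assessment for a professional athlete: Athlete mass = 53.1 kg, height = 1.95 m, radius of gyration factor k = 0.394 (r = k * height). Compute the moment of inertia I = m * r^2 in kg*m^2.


r = k * height = 0.394 * 1.95 = 0.7683 m
r^2 = 0.7683^2 = 0.590285
I = 53.1 * 0.590285 = 31.344 kg*m^2

31.344 kg*m^2


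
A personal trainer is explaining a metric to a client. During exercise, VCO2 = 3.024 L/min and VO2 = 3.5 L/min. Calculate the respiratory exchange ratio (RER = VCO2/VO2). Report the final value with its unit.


RER = VCO2 / VO2
= 3.024 / 3.5
= 0.864

0.864


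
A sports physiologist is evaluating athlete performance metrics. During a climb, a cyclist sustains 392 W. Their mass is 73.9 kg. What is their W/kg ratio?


Power-to-weight = 392 W / 73.9 kg
= 5.304 W/kg

5.304 W/kg


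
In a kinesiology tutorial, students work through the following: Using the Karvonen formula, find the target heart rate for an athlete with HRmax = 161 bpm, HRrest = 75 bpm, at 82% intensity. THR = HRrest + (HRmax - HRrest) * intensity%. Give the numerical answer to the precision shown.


HRR = 161 - 75 = 86
THR = 75 + 86 * 0.82
= 75 + 70.52
= 145.52 bpm

145.52 bpm


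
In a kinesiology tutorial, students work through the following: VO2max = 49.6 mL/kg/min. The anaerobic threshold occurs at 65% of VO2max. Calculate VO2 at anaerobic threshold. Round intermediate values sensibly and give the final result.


AT fraction = 65 / 100 = 0.65
AT VO2 = 49.6 * 0.65
= 32.24 mL/kg/min

32.24 mL/kg/min


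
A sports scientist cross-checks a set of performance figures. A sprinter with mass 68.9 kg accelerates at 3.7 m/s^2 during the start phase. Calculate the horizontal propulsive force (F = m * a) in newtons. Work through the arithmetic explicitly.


F = m * a
= 68.9 * 3.7
= 254.93 N

254.93 N


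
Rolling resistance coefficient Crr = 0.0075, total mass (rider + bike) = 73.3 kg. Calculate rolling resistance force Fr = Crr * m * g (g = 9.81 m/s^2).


Fr = Crr * m * g
= 0.0075 * 73.3 * 9.81
= 5.393 N

5.393 N


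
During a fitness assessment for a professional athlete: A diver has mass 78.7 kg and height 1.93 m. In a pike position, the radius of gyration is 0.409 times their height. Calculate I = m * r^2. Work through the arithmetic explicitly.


r = 0.409 * 1.93 = 0.78937 m
I = m * r^2 = 78.7 * 0.623105 = 49.038 kg*m^2

49.038 kg*m^2


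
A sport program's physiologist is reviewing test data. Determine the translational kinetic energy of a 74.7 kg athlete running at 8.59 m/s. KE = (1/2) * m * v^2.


KE = 0.5 * m * v^2
= 0.5 * 74.7 * 8.59^2
= 0.5 * 74.7 * 73.7881
= 2755.99 J

2755.99 J


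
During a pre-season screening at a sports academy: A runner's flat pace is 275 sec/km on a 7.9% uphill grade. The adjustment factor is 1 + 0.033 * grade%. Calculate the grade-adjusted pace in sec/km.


Factor = 1 + 0.033 * 7.9 = 1.2607
Adjusted pace = 275 * 1.2607
= 346.69 sec/km

346.69 s/km


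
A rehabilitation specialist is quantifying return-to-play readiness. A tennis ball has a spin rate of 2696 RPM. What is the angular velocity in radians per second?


Convert RPM to rad/s: multiply by 2*pi and divide by 60
omega = 2696 * 2 * pi / 60
= 282.324 rad/s

282.324 rad/s


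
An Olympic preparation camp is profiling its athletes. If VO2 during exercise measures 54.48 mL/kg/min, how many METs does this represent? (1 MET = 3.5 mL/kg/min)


METs = VO2 / 3.5 = 54.48 / 3.5 = 15.57

15.57 METs


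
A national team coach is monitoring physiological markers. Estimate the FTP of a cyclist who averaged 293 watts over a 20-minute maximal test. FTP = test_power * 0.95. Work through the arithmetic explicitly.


FTP = 293 * 0.95 = 278.35 W

278.35 W


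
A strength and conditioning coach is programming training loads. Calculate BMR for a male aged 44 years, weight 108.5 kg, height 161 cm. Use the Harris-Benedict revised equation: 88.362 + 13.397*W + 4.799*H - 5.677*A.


Substituting values:
W term = 13.397 * 108.5 = 1453.5745
H term = 4.799 * 161 = 772.639
A term = 5.677 * 44 = 249.788
BMR = 2064.79 kcal/day

2064.79 kcal/day


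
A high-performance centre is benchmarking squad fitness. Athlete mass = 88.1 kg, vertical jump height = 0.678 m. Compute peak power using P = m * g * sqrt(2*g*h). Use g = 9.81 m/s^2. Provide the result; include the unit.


sqrt(2 * 9.81 * 0.678) = sqrt(13.30236) = 3.64724 m/s
P = 88.1 * 9.81 * 3.64724
= 3152.17 W

3152.17 W


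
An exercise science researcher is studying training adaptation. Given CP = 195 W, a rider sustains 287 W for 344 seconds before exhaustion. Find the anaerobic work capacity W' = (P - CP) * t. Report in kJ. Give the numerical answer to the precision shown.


Excess power = 287 - 195 = 92 W
Work above CP = 92 * 344 = 31648 J
W' = 31.648 kJ

31.648 kJ


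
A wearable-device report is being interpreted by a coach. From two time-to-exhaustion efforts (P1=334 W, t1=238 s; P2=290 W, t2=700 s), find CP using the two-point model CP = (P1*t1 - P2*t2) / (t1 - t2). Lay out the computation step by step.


Work in trial 1 = 79492 J
Work in trial 2 = 203000 J
Delta work = -123508 J
Delta time = -462 s
CP = -123508 / -462 = 267.33 W

267.33 W


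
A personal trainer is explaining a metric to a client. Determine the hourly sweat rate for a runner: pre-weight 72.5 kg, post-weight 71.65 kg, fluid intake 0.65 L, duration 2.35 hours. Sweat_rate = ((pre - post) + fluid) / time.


Mass lost = 72.5 - 71.65 = 0.85 kg
Add fluid consumed: 0.85 + 0.65 = 1.5 L total sweat
Sweat rate = 1.5 / 2.35 = 0.638 L/h

0.638 L/h


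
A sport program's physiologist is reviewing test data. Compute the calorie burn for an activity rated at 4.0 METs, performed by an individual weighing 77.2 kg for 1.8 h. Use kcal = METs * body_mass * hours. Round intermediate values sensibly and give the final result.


Product of METs and mass = 4.0 * 77.2 = 308.8
Total kcal = 308.8 * 1.8 = 555.84 kcal

555.84 kcal


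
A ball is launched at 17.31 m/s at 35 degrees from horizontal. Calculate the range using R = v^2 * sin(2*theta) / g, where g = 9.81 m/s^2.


sin(2 * 35) = sin(70) = 0.939693
v^2 = 17.31^2 = 299.6361
R = 299.6361 * 0.939693 / 9.81
= 28.702 m

28.702 m


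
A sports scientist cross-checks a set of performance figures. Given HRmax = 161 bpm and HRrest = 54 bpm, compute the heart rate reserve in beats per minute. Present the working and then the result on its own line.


Heart rate reserve = maximum HR minus resting HR
HRR = 161 - 54 = 107 bpm

107 bpm


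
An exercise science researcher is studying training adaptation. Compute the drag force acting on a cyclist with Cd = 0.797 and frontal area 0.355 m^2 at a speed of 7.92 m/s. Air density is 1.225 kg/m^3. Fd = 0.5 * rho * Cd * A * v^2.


Step 1: v^2 = 62.7264
Step 2: Fd = 0.5 * 1.225 * 0.797 * 0.355 * 62.7264
= 10.87 N

10.87 N


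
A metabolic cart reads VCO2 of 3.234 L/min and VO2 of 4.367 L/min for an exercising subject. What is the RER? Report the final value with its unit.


RER = VCO2 / VO2 = 3.234 / 4.367 = 0.7406

0.7406


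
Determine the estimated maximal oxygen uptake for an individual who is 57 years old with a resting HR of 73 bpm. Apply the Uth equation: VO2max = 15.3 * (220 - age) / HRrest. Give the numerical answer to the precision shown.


HRmax = 220 - 57 = 163
VO2max = 15.3 * (163 / 73)
= 15.3 * 2.2329
= 34.16 mL/kg/min

34.16 mL/kg/min


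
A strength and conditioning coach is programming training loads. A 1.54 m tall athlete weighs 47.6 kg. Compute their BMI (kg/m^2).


height^2 = 2.3716 m^2
BMI = 47.6 / 2.3716 = 20.07 kg/m^2

20.07 kg/m^2


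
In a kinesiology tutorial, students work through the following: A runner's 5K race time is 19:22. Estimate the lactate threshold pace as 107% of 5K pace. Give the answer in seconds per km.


Total race time = 19*60 + 22 = 1162 seconds
5K pace = 1162 / 5 = 232.4 sec/km
LT pace = 232.4 * 1.07 = 248.67 sec/km

248.67 s/km


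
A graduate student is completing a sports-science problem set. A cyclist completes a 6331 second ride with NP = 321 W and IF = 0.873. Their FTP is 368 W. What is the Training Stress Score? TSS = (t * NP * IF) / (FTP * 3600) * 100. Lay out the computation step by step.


t * NP * IF = 6331 * 321 * 0.873 = 1774155.123
FTP * 3600 = 1324800
TSS = (1774155.123 / 1324800) * 100 = 133.92

133.92 TSS


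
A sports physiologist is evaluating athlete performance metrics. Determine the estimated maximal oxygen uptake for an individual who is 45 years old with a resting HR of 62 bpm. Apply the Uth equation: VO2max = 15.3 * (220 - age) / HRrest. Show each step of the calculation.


HRmax = 220 - 45 = 175
VO2max = 15.3 * (175 / 62)
= 15.3 * 2.8226
= 43.19 mL/kg/min

43.19 mL/kg/min


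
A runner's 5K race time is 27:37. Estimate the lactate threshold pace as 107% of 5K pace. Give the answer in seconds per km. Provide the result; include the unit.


Total race time = 27*60 + 37 = 1657 seconds
5K pace = 1657 / 5 = 331.4 sec/km
LT pace = 331.4 * 1.07 = 354.6 sec/km

354.6 s/km


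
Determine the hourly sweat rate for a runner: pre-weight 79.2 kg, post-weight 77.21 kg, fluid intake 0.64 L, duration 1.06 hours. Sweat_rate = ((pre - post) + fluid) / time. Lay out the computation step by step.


Mass lost = 79.2 - 77.21 = 1.99 kg
Add fluid consumed: 1.99 + 0.64 = 2.63 L total sweat
Sweat rate = 2.63 / 1.06 = 2.481 L/h

2.481 L/h


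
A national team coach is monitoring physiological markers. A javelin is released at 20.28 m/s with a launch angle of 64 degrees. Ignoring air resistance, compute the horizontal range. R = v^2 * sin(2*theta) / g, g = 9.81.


Launch speed squared = 411.2784
sin(2 * 64 deg) = 0.788011
Range = 411.2784 * 0.788011 / 9.81
= 33.037 m

33.037 m


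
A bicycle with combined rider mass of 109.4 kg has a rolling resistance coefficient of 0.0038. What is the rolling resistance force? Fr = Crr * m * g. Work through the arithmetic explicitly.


Fr = 0.0038 * 109.4 * 9.81
= 0.41572 * 9.81
= 4.078 N

4.078 N


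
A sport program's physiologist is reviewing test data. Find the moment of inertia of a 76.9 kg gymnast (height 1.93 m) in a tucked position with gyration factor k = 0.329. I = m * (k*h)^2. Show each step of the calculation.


Radius of gyration = 0.329 * 1.93 = 0.63497 m
I = 76.9 * 0.63497^2
= 76.9 * 0.403187
= 31.005 kg*m^2

31.005 kg*m^2


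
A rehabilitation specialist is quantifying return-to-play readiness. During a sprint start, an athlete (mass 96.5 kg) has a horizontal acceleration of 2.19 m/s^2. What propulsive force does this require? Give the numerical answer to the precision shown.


Propulsive force = mass * acceleration
= 96.5 kg * 2.19 m/s^2
= 211.34 N

211.34 N


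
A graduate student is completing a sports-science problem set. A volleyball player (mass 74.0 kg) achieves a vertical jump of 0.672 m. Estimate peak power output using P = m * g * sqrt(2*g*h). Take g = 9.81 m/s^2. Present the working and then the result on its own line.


2 * g * h = 2 * 9.81 * 0.672 = 13.18464
sqrt(13.18464) = 3.631066 m/s
P = 74.0 * 9.81 * 3.631066 = 2635.94 W

2635.94 W


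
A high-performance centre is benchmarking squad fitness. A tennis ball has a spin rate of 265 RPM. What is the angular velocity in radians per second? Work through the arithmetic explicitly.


Convert RPM to rad/s: multiply by 2*pi and divide by 60
omega = 265 * 2 * pi / 60
= 27.751 rad/s

27.751 rad/s


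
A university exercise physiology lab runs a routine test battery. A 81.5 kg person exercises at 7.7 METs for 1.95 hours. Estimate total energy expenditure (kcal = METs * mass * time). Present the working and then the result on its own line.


Energy = METs * mass(kg) * time(h)
= 7.7 * 81.5 * 1.95
= 1223.72 kcal

1223.72 kcal


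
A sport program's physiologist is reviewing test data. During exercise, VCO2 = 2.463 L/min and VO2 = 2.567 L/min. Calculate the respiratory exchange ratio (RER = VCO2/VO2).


RER = VCO2 / VO2
= 2.463 / 2.567
= 0.9595

0.9595


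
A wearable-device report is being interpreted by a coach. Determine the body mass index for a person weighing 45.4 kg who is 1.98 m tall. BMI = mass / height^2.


BMI = mass / height^2
= 45.4 / 1.98^2
= 45.4 / 3.9204
= 11.58 kg/m^2

11.58 kg/m^2


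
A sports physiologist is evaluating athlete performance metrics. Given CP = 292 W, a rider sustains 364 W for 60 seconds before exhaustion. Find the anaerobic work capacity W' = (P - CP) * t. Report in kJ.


Excess power = 364 - 292 = 72 W
Work above CP = 72 * 60 = 4320 J
W' = 4.32 kJ

4.32 kJ


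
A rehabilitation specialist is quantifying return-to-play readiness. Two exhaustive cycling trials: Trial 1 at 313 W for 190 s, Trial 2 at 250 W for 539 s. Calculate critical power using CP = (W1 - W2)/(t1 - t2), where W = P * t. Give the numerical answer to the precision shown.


W1 = 313 * 190 = 59470 J
W2 = 250 * 539 = 134750 J
CP = (59470 - 134750) / (190 - 539)
= -75280 / -349
= 215.7 W

215.7 W


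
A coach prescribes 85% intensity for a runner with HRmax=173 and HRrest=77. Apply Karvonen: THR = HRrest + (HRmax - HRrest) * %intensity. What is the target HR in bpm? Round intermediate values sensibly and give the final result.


Heart rate reserve = 173 - 77 = 96
Intensity fraction = 85 / 100 = 0.85
THR = 77 + 96 * 0.85 = 158.6 bpm

158.6 bpm


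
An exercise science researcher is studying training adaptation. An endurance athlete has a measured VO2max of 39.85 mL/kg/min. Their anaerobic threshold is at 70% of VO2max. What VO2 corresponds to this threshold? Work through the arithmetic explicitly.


Anaerobic threshold VO2 = VO2max * 70%
= 39.85 * 0.7
= 27.9 mL/kg/min

27.9 mL/kg/min


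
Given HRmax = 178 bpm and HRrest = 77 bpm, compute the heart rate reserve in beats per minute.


Heart rate reserve = maximum HR minus resting HR
HRR = 178 - 77 = 101 bpm

101 bpm


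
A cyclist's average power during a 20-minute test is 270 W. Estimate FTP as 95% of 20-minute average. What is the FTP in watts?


FTP = 20-min power * 0.95
= 270 * 0.95
= 256.5 W

256.5 W


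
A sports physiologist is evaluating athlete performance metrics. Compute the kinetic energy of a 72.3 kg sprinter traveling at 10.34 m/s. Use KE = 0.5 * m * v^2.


Velocity squared = 106.9156
KE = 0.5 * 72.3 * 106.9156 = 3865.0 J

3865.0 J


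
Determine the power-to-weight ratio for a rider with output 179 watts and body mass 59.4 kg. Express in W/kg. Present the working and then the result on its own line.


P/W = 179 / 59.4 = 3.013 W/kg

3.013 W/kg


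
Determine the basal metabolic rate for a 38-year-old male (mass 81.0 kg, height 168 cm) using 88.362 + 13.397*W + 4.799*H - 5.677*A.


BMR = 88.362 + 13.397*81.0 + 4.799*168 - 5.677*38
= 1764.03 kcal/day

1764.03 kcal/day


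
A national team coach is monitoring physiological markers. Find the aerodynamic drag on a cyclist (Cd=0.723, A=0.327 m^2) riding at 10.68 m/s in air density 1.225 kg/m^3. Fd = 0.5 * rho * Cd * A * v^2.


Fd = 0.5 * 1.225 * 0.723 * 0.327 * 10.68^2
= 0.5 * 1.225 * 0.723 * 0.327 * 114.0624
= 16.517 N

16.517 N


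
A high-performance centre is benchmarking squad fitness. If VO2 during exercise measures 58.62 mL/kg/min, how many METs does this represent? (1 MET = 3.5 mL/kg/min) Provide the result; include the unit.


METs = VO2 / 3.5 = 58.62 / 3.5 = 16.75

16.75 METs


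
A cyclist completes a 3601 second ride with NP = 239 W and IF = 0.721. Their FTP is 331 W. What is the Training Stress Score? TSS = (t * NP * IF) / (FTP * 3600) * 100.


t * NP * IF = 3601 * 239 * 0.721 = 620520.719
FTP * 3600 = 1191600
TSS = (620520.719 / 1191600) * 100 = 52.07

52.07 TSS


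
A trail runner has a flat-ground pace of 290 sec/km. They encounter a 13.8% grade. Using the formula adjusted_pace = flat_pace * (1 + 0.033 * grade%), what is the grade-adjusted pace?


Grade factor = 1 + 0.033 * 13.8 = 1.4554
Adjusted = 290 * 1.4554 = 422.07 sec/km

422.07 s/km


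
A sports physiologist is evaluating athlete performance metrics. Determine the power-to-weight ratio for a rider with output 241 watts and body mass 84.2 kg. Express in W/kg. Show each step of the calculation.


P/W = 241 / 84.2 = 2.862 W/kg

2.862 W/kg


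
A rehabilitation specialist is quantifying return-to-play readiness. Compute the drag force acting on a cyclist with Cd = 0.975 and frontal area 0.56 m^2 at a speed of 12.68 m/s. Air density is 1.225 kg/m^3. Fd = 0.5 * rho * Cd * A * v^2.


Step 1: v^2 = 160.7824
Step 2: Fd = 0.5 * 1.225 * 0.975 * 0.56 * 160.7824
= 53.77 N

53.77 N


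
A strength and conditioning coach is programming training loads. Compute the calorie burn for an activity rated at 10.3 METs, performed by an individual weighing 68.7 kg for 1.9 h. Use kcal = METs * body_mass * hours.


Product of METs and mass = 10.3 * 68.7 = 707.61
Total kcal = 707.61 * 1.9 = 1344.46 kcal

1344.46 kcal


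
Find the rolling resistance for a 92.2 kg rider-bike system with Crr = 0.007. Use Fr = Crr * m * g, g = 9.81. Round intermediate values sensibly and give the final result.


m * g = 92.2 * 9.81 = 904.482 N
Fr = 0.007 * 904.482 = 6.331 N

6.331 N


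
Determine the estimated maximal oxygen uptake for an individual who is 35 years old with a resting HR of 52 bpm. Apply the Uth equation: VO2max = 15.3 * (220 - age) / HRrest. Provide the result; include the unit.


HRmax = 220 - 35 = 185
VO2max = 15.3 * (185 / 52)
= 15.3 * 3.5577
= 54.43 mL/kg/min

54.43 mL/kg/min


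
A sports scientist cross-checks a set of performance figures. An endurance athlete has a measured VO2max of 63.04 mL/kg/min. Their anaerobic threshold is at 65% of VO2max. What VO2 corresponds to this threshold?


Anaerobic threshold VO2 = VO2max * 65%
= 63.04 * 0.65
= 40.98 mL/kg/min

40.98 mL/kg/min


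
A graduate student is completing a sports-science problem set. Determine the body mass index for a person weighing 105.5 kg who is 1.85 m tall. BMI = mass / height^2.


BMI = mass / height^2
= 105.5 / 1.85^2
= 105.5 / 3.4225
= 30.83 kg/m^2

30.83 kg/m^2


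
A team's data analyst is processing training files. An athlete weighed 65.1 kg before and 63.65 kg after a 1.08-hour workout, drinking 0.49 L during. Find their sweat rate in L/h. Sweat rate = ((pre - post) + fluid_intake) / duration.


Body mass change = 1.45 kg
Total sweat loss = 1.45 + 0.49 = 1.94 L
Rate = 1.94 / 1.08 = 1.796 L/h

1.796 L/h


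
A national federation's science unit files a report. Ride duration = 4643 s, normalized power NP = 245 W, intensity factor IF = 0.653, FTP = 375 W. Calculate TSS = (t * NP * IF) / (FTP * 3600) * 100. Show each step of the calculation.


Numerator = 4643 * 245 * 0.653 = 742810.355
Denominator = 375 * 3600 = 1350000
TSS = 742810.355 / 1350000 * 100
= 55.02

55.02 TSS


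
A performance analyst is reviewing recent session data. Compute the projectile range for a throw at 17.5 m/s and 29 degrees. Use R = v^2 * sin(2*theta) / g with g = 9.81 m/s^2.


Two times the angle = 58 degrees
sin(58) = 0.848048
R = 306.25 * 0.848048 / 9.81 = 26.474 m

26.474 m


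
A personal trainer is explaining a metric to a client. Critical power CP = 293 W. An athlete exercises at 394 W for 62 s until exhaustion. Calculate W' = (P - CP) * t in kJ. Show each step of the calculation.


P - CP = 394 - 293 = 101 W
W' = 101 * 62 = 6262 J
= 6262 / 1000 = 6.262 kJ

6.262 kJ


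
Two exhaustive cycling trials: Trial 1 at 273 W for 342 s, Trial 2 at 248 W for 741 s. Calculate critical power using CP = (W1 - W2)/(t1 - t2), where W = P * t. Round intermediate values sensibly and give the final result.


W1 = 273 * 342 = 93366 J
W2 = 248 * 741 = 183768 J
CP = (93366 - 183768) / (342 - 741)
= -90402 / -399
= 226.57 W

226.57 W


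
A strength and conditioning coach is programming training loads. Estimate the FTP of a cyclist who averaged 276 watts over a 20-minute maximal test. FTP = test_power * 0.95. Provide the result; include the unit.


FTP = 276 * 0.95 = 262.2 W

262.2 W


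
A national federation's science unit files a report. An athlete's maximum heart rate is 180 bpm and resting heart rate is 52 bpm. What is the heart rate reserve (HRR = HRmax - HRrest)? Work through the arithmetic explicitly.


HRR = HRmax - HRrest
= 180 - 52
= 128 bpm

128 bpm


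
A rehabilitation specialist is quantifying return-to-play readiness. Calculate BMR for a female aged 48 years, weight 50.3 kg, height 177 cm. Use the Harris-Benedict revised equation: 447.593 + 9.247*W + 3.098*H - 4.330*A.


Substituting values:
W term = 9.247 * 50.3 = 465.1241
H term = 3.098 * 177 = 548.346
A term = 4.330 * 48 = 207.84
BMR = 1253.22 kcal/day

1253.22 kcal/day


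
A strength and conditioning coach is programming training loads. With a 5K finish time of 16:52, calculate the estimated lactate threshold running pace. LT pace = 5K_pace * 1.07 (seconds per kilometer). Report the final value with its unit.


Race duration = 1012 s for 5 km
Average pace = 1012 / 5 = 202.4 s/km
LT pace = 202.4 * 1.07
= 216.57 s/km

216.57 s/km


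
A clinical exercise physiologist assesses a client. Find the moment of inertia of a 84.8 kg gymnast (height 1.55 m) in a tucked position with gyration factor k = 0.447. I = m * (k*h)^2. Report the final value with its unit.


Radius of gyration = 0.447 * 1.55 = 0.69285 m
I = 84.8 * 0.69285^2
= 84.8 * 0.480041
= 40.707 kg*m^2

40.707 kg*m^2


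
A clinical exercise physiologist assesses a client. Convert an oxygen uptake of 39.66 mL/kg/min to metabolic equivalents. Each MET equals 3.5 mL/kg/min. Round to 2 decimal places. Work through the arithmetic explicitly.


One MET = 3.5 mL/kg/min
Number of METs = 39.66 / 3.5
= 11.33 METs

11.33 METs


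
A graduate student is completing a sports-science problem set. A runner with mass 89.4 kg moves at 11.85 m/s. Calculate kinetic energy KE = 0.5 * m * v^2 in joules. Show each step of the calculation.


v^2 = 11.85^2 = 140.4225
KE = 0.5 * 89.4 * 140.4225
= 6276.89 J

6276.89 J


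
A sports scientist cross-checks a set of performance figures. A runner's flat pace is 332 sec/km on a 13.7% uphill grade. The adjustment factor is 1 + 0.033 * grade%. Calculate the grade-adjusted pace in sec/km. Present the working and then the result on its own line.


Factor = 1 + 0.033 * 13.7 = 1.4521
Adjusted pace = 332 * 1.4521
= 482.1 sec/km

482.1 s/km


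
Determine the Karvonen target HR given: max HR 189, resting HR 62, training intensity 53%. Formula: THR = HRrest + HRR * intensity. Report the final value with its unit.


HRR = HRmax - HRrest = 189 - 62 = 127
THR = 62 + 127 * 0.53
= 129.31 bpm

129.31 bpm


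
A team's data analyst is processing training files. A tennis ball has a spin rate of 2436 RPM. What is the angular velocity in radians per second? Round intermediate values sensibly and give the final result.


Convert RPM to rad/s: multiply by 2*pi and divide by 60
omega = 2436 * 2 * pi / 60
= 255.097 rad/s

255.097 rad/s


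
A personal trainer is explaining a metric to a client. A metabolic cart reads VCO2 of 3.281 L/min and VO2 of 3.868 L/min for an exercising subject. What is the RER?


RER = VCO2 / VO2 = 3.281 / 3.868 = 0.8482

0.8482


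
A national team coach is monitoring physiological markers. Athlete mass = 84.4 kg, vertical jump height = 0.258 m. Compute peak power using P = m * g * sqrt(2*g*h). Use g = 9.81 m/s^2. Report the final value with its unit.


sqrt(2 * 9.81 * 0.258) = sqrt(5.06196) = 2.24988 m/s
P = 84.4 * 9.81 * 2.24988
= 1862.82 W

1862.82 W


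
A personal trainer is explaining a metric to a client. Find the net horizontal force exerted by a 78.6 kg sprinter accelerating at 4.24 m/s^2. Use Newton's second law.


Newton's second law: F = m * a
F = 78.6 * 4.24 = 333.26 N

333.26 N


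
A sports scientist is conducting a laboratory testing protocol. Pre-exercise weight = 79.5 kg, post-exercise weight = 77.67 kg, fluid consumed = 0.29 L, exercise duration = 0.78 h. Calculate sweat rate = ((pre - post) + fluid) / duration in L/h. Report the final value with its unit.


Weight loss = 79.5 - 77.67 = 1.83 kg (approx L)
Total sweat = 1.83 + 0.29 = 2.12 L
Sweat rate = 2.12 / 0.78 = 2.718 L/h

2.718 L/h


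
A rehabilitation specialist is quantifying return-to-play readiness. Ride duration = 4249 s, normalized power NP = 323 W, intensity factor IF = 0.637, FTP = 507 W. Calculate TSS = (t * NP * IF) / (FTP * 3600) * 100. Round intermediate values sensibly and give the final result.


Numerator = 4249 * 323 * 0.637 = 874235.999
Denominator = 507 * 3600 = 1825200
TSS = 874235.999 / 1825200 * 100
= 47.9

47.9 TSS


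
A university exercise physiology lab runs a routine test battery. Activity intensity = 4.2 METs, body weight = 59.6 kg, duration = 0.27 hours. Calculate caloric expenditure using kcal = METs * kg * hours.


kcal = 4.2 * 59.6 * 0.27
= 250.32 * 0.27
= 67.59 kcal

67.59 kcal


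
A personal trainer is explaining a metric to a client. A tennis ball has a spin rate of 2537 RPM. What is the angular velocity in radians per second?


Convert RPM to rad/s: multiply by 2*pi and divide by 60
omega = 2537 * 2 * pi / 60
= 265.674 rad/s

265.674 rad/s


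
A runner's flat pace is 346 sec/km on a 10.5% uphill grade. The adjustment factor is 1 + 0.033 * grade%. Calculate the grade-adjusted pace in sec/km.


Factor = 1 + 0.033 * 10.5 = 1.3465
Adjusted pace = 346 * 1.3465
= 465.89 sec/km

465.89 s/km


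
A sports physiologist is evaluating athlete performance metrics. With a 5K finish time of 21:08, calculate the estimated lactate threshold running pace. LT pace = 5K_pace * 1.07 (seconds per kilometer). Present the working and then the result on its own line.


Race duration = 1268 s for 5 km
Average pace = 1268 / 5 = 253.6 s/km
LT pace = 253.6 * 1.07
= 271.35 s/km

271.35 s/km


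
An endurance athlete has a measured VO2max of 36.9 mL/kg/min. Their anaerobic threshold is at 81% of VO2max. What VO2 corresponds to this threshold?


Anaerobic threshold VO2 = VO2max * 81%
= 36.9 * 0.81
= 29.89 mL/kg/min

29.89 mL/kg/min


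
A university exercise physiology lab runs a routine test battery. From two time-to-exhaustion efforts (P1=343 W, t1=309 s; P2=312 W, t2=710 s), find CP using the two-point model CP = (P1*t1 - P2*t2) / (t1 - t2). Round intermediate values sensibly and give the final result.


Work in trial 1 = 105987 J
Work in trial 2 = 221520 J
Delta work = -115533 J
Delta time = -401 s
CP = -115533 / -401 = 288.11 W

288.11 W


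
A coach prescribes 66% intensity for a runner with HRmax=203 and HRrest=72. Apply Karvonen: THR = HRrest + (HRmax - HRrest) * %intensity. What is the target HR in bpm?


Heart rate reserve = 203 - 72 = 131
Intensity fraction = 66 / 100 = 0.66
THR = 72 + 131 * 0.66 = 158.46 bpm

158.46 bpm


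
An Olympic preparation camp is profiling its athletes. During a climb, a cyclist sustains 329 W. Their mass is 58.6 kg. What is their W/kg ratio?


Power-to-weight = 329 W / 58.6 kg
= 5.614 W/kg

5.614 W/kg


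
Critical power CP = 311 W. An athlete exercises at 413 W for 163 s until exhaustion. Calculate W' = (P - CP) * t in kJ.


P - CP = 413 - 311 = 102 W
W' = 102 * 163 = 16626 J
= 16626 / 1000 = 16.626 kJ

16.626 kJ


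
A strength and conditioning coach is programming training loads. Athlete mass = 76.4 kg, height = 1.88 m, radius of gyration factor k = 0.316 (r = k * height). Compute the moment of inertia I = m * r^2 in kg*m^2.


r = k * height = 0.316 * 1.88 = 0.59408 m
r^2 = 0.59408^2 = 0.352931
I = 76.4 * 0.352931 = 26.964 kg*m^2

26.964 kg*m^2


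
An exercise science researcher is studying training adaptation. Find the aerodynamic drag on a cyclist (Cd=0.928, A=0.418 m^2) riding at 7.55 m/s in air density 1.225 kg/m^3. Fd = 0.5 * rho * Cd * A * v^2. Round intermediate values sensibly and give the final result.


Fd = 0.5 * 1.225 * 0.928 * 0.418 * 7.55^2
= 0.5 * 1.225 * 0.928 * 0.418 * 57.0025
= 13.543 N

13.543 N


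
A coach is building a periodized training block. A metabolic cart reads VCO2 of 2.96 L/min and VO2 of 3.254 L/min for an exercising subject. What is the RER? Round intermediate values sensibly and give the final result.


RER = VCO2 / VO2 = 2.96 / 3.254 = 0.9096

0.9096


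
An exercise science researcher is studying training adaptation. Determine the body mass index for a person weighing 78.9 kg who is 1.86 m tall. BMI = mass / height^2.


BMI = mass / height^2
= 78.9 / 1.86^2
= 78.9 / 3.4596
= 22.81 kg/m^2

22.81 kg/m^2


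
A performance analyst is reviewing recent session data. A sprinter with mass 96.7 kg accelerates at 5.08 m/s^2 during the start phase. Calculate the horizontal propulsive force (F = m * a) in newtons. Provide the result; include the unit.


F = m * a
= 96.7 * 5.08
= 491.24 N

491.24 N


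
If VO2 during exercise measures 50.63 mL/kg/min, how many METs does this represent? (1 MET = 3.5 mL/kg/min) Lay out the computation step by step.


METs = VO2 / 3.5 = 50.63 / 3.5 = 14.47

14.47 METs


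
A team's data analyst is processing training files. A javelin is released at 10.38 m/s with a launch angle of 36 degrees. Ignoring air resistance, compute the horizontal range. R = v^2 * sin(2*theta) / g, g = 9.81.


Launch speed squared = 107.7444
sin(2 * 36 deg) = 0.951057
Range = 107.7444 * 0.951057 / 9.81
= 10.446 m

10.446 m


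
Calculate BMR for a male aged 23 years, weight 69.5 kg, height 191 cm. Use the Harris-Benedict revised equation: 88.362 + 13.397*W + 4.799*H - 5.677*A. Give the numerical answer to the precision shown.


Substituting values:
W term = 13.397 * 69.5 = 931.0915
H term = 4.799 * 191 = 916.609
A term = 5.677 * 23 = 130.571
BMR = 1805.49 kcal/day

1805.49 kcal/day


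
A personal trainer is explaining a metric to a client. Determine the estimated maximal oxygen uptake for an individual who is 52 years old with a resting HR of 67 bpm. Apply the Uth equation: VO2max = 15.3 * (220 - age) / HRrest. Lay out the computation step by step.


HRmax = 220 - 52 = 168
VO2max = 15.3 * (168 / 67)
= 15.3 * 2.5075
= 38.36 mL/kg/min

38.36 mL/kg/min


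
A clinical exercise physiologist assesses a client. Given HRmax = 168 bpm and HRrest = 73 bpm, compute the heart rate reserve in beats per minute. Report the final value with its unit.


Heart rate reserve = maximum HR minus resting HR
HRR = 168 - 73 = 95 bpm

95 bpm


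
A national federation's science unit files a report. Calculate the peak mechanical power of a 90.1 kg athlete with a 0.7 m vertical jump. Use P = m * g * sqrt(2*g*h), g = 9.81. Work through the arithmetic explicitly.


First, sqrt(2gh) = sqrt(2 * 9.81 * 0.7)
= sqrt(13.734) = 3.705941 m/s
Power = 90.1 * 9.81 * 3.705941 = 3275.61 W

3275.61 W


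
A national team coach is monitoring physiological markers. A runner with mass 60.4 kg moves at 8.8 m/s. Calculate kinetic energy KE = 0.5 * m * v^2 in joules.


v^2 = 8.8^2 = 77.44
KE = 0.5 * 60.4 * 77.44
= 2338.69 J

2338.69 J


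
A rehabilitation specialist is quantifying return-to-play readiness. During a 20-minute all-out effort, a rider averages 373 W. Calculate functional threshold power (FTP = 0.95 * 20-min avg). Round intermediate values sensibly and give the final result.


FTP = 0.95 * 373
= 354.35 W

354.35 W


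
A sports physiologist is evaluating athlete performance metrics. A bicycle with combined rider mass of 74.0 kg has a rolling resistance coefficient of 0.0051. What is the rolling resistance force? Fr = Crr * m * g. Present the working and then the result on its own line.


Fr = 0.0051 * 74.0 * 9.81
= 0.3774 * 9.81
= 3.702 N

3.702 N


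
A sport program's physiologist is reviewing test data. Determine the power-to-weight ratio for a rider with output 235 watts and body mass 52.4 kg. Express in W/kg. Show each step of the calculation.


P/W = 235 / 52.4 = 4.485 W/kg

4.485 W/kg


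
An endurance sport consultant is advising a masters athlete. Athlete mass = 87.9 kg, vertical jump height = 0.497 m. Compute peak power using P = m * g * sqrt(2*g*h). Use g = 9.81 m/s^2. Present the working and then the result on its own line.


sqrt(2 * 9.81 * 0.497) = sqrt(9.75114) = 3.122682 m/s
P = 87.9 * 9.81 * 3.122682
= 2692.69 W

2692.69 W


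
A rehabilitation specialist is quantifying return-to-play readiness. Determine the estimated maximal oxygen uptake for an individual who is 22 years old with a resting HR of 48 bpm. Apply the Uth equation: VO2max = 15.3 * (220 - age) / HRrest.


HRmax = 220 - 22 = 198
VO2max = 15.3 * (198 / 48)
= 15.3 * 4.125
= 63.11 mL/kg/min

63.11 mL/kg/min


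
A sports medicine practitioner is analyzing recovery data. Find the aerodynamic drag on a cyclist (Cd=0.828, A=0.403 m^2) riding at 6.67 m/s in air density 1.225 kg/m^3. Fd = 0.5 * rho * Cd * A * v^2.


Fd = 0.5 * 1.225 * 0.828 * 0.403 * 6.67^2
= 0.5 * 1.225 * 0.828 * 0.403 * 44.4889
= 9.093 N

9.093 N


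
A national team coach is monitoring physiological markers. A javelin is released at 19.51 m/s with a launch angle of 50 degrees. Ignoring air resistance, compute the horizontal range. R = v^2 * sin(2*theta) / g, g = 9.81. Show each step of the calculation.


Launch speed squared = 380.6401
sin(2 * 50 deg) = 0.984808
Range = 380.6401 * 0.984808 / 9.81
= 38.212 m

38.212 m


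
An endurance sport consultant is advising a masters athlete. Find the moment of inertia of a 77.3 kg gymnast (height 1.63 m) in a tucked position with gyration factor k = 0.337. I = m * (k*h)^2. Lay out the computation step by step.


Radius of gyration = 0.337 * 1.63 = 0.54931 m
I = 77.3 * 0.54931^2
= 77.3 * 0.301741
= 23.325 kg*m^2

23.325 kg*m^2


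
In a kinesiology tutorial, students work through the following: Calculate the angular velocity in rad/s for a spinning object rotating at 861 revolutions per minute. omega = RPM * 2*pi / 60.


omega = RPM * 2*pi / 60
= 861 * 6.28318531 / 60
= 90.164 rad/s

90.164 rad/s


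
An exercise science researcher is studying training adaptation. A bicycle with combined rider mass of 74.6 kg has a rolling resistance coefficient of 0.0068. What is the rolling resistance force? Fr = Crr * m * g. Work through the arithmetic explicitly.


Fr = 0.0068 * 74.6 * 9.81
= 0.50728 * 9.81
= 4.976 N

4.976 N


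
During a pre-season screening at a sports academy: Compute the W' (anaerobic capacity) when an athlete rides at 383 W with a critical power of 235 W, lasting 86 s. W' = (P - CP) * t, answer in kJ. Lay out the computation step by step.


Above-CP power = 148 W
Duration = 86 s
W' = 148 * 86 = 12728 J
Convert: 12728 / 1000 = 12.728 kJ

12.728 kJ


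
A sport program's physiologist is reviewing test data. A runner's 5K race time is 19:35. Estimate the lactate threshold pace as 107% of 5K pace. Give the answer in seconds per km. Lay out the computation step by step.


Total race time = 19*60 + 35 = 1175 seconds
5K pace = 1175 / 5 = 235.0 sec/km
LT pace = 235.0 * 1.07 = 251.45 sec/km

251.45 s/km


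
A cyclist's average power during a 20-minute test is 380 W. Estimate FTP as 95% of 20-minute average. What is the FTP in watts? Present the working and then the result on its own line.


FTP = 20-min power * 0.95
= 380 * 0.95
= 361.0 W

361.0 W


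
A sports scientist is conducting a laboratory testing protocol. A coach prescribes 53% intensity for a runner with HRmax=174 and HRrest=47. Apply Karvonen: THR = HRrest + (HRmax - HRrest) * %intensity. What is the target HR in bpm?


Heart rate reserve = 174 - 47 = 127
Intensity fraction = 53 / 100 = 0.53
THR = 47 + 127 * 0.53 = 114.31 bpm

114.31 bpm


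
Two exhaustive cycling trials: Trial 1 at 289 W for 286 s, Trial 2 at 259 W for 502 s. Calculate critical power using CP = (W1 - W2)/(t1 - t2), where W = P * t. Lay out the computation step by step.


W1 = 289 * 286 = 82654 J
W2 = 259 * 502 = 130018 J
CP = (82654 - 130018) / (286 - 502)
= -47364 / -216
= 219.28 W

219.28 W


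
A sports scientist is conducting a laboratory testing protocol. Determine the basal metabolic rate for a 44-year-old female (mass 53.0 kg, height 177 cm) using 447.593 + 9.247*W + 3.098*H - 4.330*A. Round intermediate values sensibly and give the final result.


BMR = 447.593 + 9.247*53.0 + 3.098*177 - 4.330*44
= 1295.51 kcal/day

1295.51 kcal/day


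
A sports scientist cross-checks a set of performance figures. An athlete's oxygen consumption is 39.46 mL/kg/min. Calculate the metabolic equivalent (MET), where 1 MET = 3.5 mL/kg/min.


MET = VO2 / 3.5
= 39.46 / 3.5
= 11.27 METs

11.27 METs
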